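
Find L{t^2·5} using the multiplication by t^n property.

L{5} = 5/s. d^1/ds^1[1/s] = -1/s². d^2/ds^2[1/s] = 2/s^3. So L{t^2} = (-1)^{2}·2/s^3 = 2/s^3. Then L{t^2·5} = 5·2/s^3 = 10/s^3

Final answer: 10/s^3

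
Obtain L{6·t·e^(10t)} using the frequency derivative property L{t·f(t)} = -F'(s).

L{e^(10t)} = 1/(s-10). By frequency derivative: L{t·e^(10t)} = -d/ds[1/(s-10)] = -(-1)/(s-10)² = 1/(s-10)². Then L{6·t·e^(10t)} = 6·1/(s-10)² = 6/(s-10)²

Final answer: 6/(s-10)²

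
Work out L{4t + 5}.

L{4t + 5} = 4·L{t} + 5·L{1} = 4/s² + 5/s

Final answer: 4/s² + 5/s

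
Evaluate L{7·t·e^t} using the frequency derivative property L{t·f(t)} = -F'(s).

L{e^t} = 1/(s-1). By frequency derivative: L{t·e^t} = -d/ds[1/(s-1)] = -(-1)/(s-1)² = 1/(s-1)². Then L{7·t·e^t} = 7·1/(s-1)² = 7/(s-1)²

Final answer: 7/(s-1)²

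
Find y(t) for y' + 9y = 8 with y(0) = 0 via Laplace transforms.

sY + 9Y = 8/s. Y = 8/(s(s+9)). Partial fractions: Y = 8/9/s - 8/9/(s+9)

Final answer: y(t) = 8/9(1 - e^(-9t))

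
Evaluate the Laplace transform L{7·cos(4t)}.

L{cos(ωt)} = s/(s² + ω²), so L{cos(4t)} = s/(s² + 16). Then L{7·cos(4t)} = 7·s/(s² + 16) = 7s/(s² + 16)

Final answer: 7s/(s² + 16)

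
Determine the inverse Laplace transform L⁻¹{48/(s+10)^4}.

L⁻¹{n!/(s-a)^(n+1)} = t^n·e^(at) with n=3, a=-10. So L⁻¹{6/(s+10)^4} = t^3·e^(-10t), and L⁻¹{48/(s+10)^4} = (48/6)·t^3·e^(-10t) = 8·t^3·e^(-10t)

Final answer: 8·t^3·e^(-10t)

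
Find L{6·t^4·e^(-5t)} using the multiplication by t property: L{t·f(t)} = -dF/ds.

Using L{t^n·e^(at)} = n!/(s-a)^(n+1), L{t^4·e^(-5t)} = 24/(s+5)^5, so L{6·t^4·e^(-5t)} = 6·24/(s+5)^5 = 144/(s+5)^5

Final answer: 144/(s+5)^5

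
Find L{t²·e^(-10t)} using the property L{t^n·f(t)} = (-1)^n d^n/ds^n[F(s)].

L{e^(-10t)} = 1/(s+10). d/ds[1/(s+10)] = -1/(s+10)². d²/ds²[1/(s+10)] = 2/(s+10)³. So L{t²·e^(-10t)} = (-1)² · 2/(s+10)³ = 2/(s+10)³

Final answer: 2/(s+10)³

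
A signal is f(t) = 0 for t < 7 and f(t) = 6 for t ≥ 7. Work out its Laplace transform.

f(t) = 6·u(t-7). L{u(t-7)} = e^(-7s)/s, so L{f(t)} = 6·e^(-7s)/s

Final answer: 6·e^(-7s)/s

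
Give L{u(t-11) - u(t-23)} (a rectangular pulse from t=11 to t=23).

L{u(t-a)} = e^(-as)/s. L{u(t-11) - u(t-23)} = (e^(-11s) - e^(-23s))/s

Final answer: (e^(-11s) - e^(-23s))/s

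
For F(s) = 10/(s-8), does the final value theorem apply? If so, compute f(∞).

sF(s) = 10s/(s-8) has a pole at s = 8 in the right half-plane. Theorem does NOT apply (unstable system; f(t) = 10·e^(8t) grows without bound).

Final answer: Not applicable (unstable)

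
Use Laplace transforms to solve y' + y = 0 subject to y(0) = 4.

L{y'} + L{y} = 0. sY - 4 + Y = 0. Y(s+1) = 4. Y = 4/(s+1)

Final answer: y(t) = 4e^(-t)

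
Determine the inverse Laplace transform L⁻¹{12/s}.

L⁻¹{c/s} = c, so L⁻¹{12/s} = 12

Final answer: 12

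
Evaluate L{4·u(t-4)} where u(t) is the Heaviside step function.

L{u(t-a)} = e^(-as)/s. Here a=4, so L{u(t-4)} = e^(-4s)/s, and L{4·u(t-4)} = 4·e^(-4s)/s

Final answer: 4·e^(-4s)/s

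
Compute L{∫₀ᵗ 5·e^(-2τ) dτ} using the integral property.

L{∫₀ᵗ f(τ)dτ} = F(s)/s with F(s) = 5/(s+2), so L{∫₀ᵗ 5·e^(-2τ) dτ} = 5/(s(s+2))

Final answer: 5/(s(s+2))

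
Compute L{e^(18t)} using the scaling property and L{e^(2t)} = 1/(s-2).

Using L{f(at)} = (1/a)F(s/a) with a=9 and f(t) = e^(2t): L{e^(18t)} = (1/9) · 1/((s/9)-2) = (1/9) · 9/(s-18) = 1/(s-18)

Final answer: 1/(s-18)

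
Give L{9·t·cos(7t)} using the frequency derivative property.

L{cos(7t)} = s/(s² + 49). Derivative: d/ds[s/(s² + 49)] = [(s² + 49) - s·2s]/(s² + 49)² = (49 - s²)/(s² + 49)². So L{t·cos(7t)} = -F'(s) = (s² - 49)/(s² + 49)². Then L{9·t·cos(7t)} = 9·(s² - 49)/(s² + 49)²

Final answer: 9·(s² - 49)/(s² + 49)²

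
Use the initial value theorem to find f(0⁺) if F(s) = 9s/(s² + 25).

f(0⁺) = lim_{s→∞} s·9s/(s² + 25) = lim_{s→∞} 9s²/(s² + 25) = 9

Final answer: 9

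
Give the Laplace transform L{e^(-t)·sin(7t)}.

L{e^(at)·sin(ωt)} = ω/((s-a)² + ω²), so L{e^(-t)·sin(7t)} = 7/((s+1)² + 49)

Final answer: 7/((s+1)² + 49)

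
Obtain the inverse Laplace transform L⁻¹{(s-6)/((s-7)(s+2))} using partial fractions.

Using partial fractions, f(t) = (e^(7t) + 8e^(-2t))/9

Final answer: (e^(7t) + 8e^(-2t))/9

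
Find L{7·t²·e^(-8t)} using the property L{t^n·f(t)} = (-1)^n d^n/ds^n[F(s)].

L{e^(-8t)} = 1/(s+8). d/ds[1/(s+8)] = -1/(s+8)². d²/ds²[1/(s+8)] = 2/(s+8)³. So L{t²·e^(-8t)} = (-1)² · 2/(s+8)³ = 2/(s+8)³. Then L{7·t²·e^(-8t)} = 7·2/(s+8)³ = 14/(s+8)³

Final answer: 14/(s+8)³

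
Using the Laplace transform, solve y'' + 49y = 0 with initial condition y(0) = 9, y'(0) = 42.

L{y''} + 49L{y} = 0. s²Y - 9s - 42 + 49Y = 0. Y(s² + 49) = 9s + 42. Y = (9s + 42)/(s² + 49). Inverting: y(t) = 9cos(7t) + 6sin(7t)

Final answer: y(t) = 9cos(7t) + 6sin(7t)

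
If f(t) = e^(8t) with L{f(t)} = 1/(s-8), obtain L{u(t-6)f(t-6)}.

Time shift theorem: L{u(t-a)f(t-a)} = e^(-as)F(s). Here a=6, F(s) = 1/(s-8), so L{u(t-6)f(t-6)} = e^(-6s)·1/(s-8)

Final answer: e^(-6s)·1/(s-8)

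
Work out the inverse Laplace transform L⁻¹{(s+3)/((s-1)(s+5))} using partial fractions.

Using partial fractions, f(t) = (4e^t + 2e^(-5t))/6

Final answer: (4e^t + 2e^(-5t))/6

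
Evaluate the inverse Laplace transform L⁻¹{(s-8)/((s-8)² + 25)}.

Using frequency shift, L⁻¹{(s-8)/((s-8)² + 25)} = e^(8t)·cos(5t)

Final answer: e^(8t)·cos(5t)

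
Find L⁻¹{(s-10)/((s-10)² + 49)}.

Using frequency shift: L⁻¹{(s-a)/((s-a)² + b²)} = e^(at)cos(bt). Here a=10, b=7

Final answer: e^(10t)·cos(7t)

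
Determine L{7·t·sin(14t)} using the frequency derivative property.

L{sin(14t)} = 14/(s² + 196). By L{t·f(t)} = -F'(s): -d/ds[14/(s² + 196)] = -(14)·(-2s)/(s² + 196)² = 28s/(s² + 196)². Then L{7·t·sin(14t)} = 7·28s/(s² + 196)² = 196s/(s² + 196)²

Final answer: 196s/(s² + 196)²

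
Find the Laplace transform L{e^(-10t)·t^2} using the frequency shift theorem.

L{e^(at)·t^n} = n!/(s-a)^(n+1), so L{e^(-10t)·t^2} = 2/(s+10)^3

Final answer: 2/(s+10)^3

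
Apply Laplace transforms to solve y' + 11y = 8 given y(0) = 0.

sY + 11Y = 8/s. Y = 8/(s(s+11)). Partial fractions: Y = 8/11/s - 8/11/(s+11)

Final answer: y(t) = 8/11(1 - e^(-11t))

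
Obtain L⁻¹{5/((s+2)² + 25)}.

Form: b/((s-a)² + b²) → e^(at)sin(bt). With a=-2, b=5

Final answer: e^(-2t)·sin(5t)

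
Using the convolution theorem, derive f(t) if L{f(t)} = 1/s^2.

1/s^2 = (1/s)·(1/s) = L{1}·L{1}. By convolution, f(t) = 1*1 = ∫₀ᵗ 1·1 dτ = t

Final answer: t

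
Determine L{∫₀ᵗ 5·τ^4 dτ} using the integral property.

L{∫₀ᵗ f(τ)dτ} = F(s)/s with f(t) = 5t^4. F(s) = 120/s^5, so L{∫₀ᵗ 5·τ^4 dτ} = (120/s^5)/s = 120/s^6. (Check: ∫₀ᵗ 5·τ^4 dτ = 5t^5/5.)

Final answer: 120/s^6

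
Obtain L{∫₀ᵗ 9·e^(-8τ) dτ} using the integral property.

L{∫₀ᵗ f(τ)dτ} = F(s)/s with F(s) = 9/(s+8), so L{∫₀ᵗ 9·e^(-8τ) dτ} = 9/(s(s+8))

Final answer: 9/(s(s+8))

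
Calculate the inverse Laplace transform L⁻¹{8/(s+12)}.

L⁻¹{1/(s-a)} = e^(at), so L⁻¹{1/(s+12)} = e^(-12t), and L⁻¹{8/(s+12)} = 8·e^(-12t)

Final answer: 8·e^(-12t)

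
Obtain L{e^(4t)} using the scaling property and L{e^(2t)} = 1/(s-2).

Using L{f(at)} = (1/a)F(s/a) with a=2 and f(t) = e^(2t): L{e^(4t)} = (1/2) · 1/((s/2)-2) = (1/2) · 2/(s-4) = 1/(s-4)

Final answer: 1/(s-4)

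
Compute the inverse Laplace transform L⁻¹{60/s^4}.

L⁻¹{n!/s^(n+1)} = t^n with n=3. So L⁻¹{6/s^4} = t^3, and L⁻¹{60/s^4} = (60/6)·t^3 = 10·t^3

Final answer: 10·t^3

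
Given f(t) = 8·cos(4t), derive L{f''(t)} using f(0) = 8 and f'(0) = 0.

F(s) = 8s/(s² + 16). L{f''(t)} = s²F(s) - sf(0) - f'(0) = 8s³/(s² + 16) - 8s = (8s³ - 8s(s² + 16))/(s² + 16) = -128s/(s² + 16)

Final answer: -128s/(s² + 16)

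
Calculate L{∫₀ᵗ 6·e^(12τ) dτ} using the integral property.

L{∫₀ᵗ f(τ)dτ} = F(s)/s with F(s) = 6/(s-12), so L{∫₀ᵗ 6·e^(12τ) dτ} = 6/(s(s-12))

Final answer: 6/(s(s-12))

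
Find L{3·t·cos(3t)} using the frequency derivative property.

L{cos(3t)} = s/(s² + 9). Derivative: d/ds[s/(s² + 9)] = [(s² + 9) - s·2s]/(s² + 9)² = (9 - s²)/(s² + 9)². So L{t·cos(3t)} = -F'(s) = (s² - 9)/(s² + 9)². Then L{3·t·cos(3t)} = 3·(s² - 9)/(s² + 9)²

Final answer: 3·(s² - 9)/(s² + 9)²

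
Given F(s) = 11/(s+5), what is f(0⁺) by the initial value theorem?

f(0⁺) = lim_{s→∞} s·11/(s+5) = lim_{s→∞} 11s/(s+5) = 11

Final answer: 11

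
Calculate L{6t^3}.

L{t^n} = n!/s^(n+1). So L{6t^3} = 6·3!/s^4 = 36/s^4

Final answer: 36/s^4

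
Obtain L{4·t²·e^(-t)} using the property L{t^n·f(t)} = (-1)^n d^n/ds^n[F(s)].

L{e^(-t)} = 1/(s+1). d/ds[1/(s+1)] = -1/(s+1)². d²/ds²[1/(s+1)] = 2/(s+1)³. So L{t²·e^(-t)} = (-1)² · 2/(s+1)³ = 2/(s+1)³. Then L{4·t²·e^(-t)} = 4·2/(s+1)³ = 8/(s+1)³

Final answer: 8/(s+1)³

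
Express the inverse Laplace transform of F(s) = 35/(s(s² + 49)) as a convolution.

35/(s(s² + 49)) = (1/s)·(35/(s² + 49)) = L{1}·L{5·sin(7t)}. So f(t) = 1*(5·sin(7t)) = ∫₀ᵗ 5·sin(7τ) dτ

Final answer: ∫₀ᵗ 5·sin(7τ) dτ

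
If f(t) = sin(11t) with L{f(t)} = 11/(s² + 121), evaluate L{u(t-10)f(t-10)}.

Time shift theorem: L{u(t-a)f(t-a)} = e^(-as)F(s). Here a=10, F(s) = 11/(s² + 121), so L{u(t-10)f(t-10)} = e^(-10s)·11/(s² + 121)

Final answer: e^(-10s)·11/(s² + 121)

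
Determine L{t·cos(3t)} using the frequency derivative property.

L{cos(3t)} = s/(s² + 9). Derivative: d/ds[s/(s² + 9)] = [(s² + 9) - s·2s]/(s² + 9)² = (9 - s²)/(s² + 9)². So L{t·cos(3t)} = -F'(s) = (s² - 9)/(s² + 9)²

Final answer: (s² - 9)/(s² + 9)²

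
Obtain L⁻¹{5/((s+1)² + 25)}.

Form: b/((s-a)² + b²) → e^(at)sin(bt). With a=-1, b=5

Final answer: e^(-t)·sin(5t)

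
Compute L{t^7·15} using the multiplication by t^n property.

L{15} = 15/s. d^1/ds^1[1/s] = -1/s². d^2/ds^2[1/s] = 2/s^3. d^3/ds^3[1/s] = -6/s^4. d^4/ds^4[1/s] = 24/s^5. d^5/ds^5[1/s] = -120/s^6. d^6/ds^6[1/s] = 720/s^7. d^7/ds^7[1/s] = -5040/s^8. So L{t^7} = (-1)^{7}·-5040/s^8 = 5040/s^8. Then L{t^7·15} = 15·5040/s^8 = 75600/s^8

Final answer: 75600/s^8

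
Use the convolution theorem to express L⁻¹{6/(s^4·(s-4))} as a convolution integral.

6/(s^4·(s-4)) = (6/s^4)·(1/(s-4)) = L{t^3}·L{e^(4t)}. So f(t) = t^3*e^(4t) = ∫₀ᵗ τ^3·e^(4(t-τ)) dτ

Final answer: ∫₀ᵗ τ^3·e^(4(t-τ)) dτ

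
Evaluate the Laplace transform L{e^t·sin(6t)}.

L{e^(at)·sin(ωt)} = ω/((s-a)² + ω²), so L{e^t·sin(6t)} = 6/((s-1)² + 36)

Final answer: 6/((s-1)² + 36)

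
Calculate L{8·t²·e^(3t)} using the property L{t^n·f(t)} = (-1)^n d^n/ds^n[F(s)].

L{e^(3t)} = 1/(s-3). d/ds[1/(s-3)] = -1/(s-3)². d²/ds²[1/(s-3)] = 2/(s-3)³. So L{t²·e^(3t)} = (-1)² · 2/(s-3)³ = 2/(s-3)³. Then L{8·t²·e^(3t)} = 8·2/(s-3)³ = 16/(s-3)³

Final answer: 16/(s-3)³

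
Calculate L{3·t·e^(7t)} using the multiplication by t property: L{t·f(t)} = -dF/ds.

Using L{t^n·e^(at)} = n!/(s-a)^(n+1), L{t·e^(7t)} = 1/(s-7)^2, so L{3·t·e^(7t)} = 3·1/(s-7)^2 = 3/(s-7)^2

Final answer: 3/(s-7)^2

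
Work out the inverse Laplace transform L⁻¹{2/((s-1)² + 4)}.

Using frequency shift, L⁻¹{2/((s-1)² + 4)} = e^t·sin(2t)

Final answer: e^t·sin(2t)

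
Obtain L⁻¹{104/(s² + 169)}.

This is the form c·a/(s² + a²) with a = 13, c = 8. L⁻¹ = 8·sin(13t)

Final answer: 8·sin(13t)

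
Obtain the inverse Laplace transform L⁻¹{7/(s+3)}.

L⁻¹{1/(s-a)} = e^(at), so L⁻¹{1/(s+3)} = e^(-3t), and L⁻¹{7/(s+3)} = 7·e^(-3t)

Final answer: 7·e^(-3t)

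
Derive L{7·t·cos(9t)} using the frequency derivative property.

L{cos(9t)} = s/(s² + 81). Derivative: d/ds[s/(s² + 81)] = [(s² + 81) - s·2s]/(s² + 81)² = (81 - s²)/(s² + 81)². So L{t·cos(9t)} = -F'(s) = (s² - 81)/(s² + 81)². Then L{7·t·cos(9t)} = 7·(s² - 81)/(s² + 81)²

Final answer: 7·(s² - 81)/(s² + 81)²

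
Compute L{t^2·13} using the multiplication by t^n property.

L{13} = 13/s. d^1/ds^1[1/s] = -1/s². d^2/ds^2[1/s] = 2/s^3. So L{t^2} = (-1)^{2}·2/s^3 = 2/s^3. Then L{t^2·13} = 13·2/s^3 = 26/s^3

Final answer: 26/s^3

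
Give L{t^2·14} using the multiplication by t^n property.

L{14} = 14/s. d^1/ds^1[1/s] = -1/s². d^2/ds^2[1/s] = 2/s^3. So L{t^2} = (-1)^{2}·2/s^3 = 2/s^3. Then L{t^2·14} = 14·2/s^3 = 28/s^3

Final answer: 28/s^3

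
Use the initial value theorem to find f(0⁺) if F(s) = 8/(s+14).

f(0⁺) = lim_{s→∞} s·8/(s+14) = lim_{s→∞} 8s/(s+14) = 8

Final answer: 8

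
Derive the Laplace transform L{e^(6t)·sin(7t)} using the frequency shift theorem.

Frequency shift: L{e^(at)f(t)} = F(s-a). L{e^(6t)·sin(7t)} = 7/((s-6)² + 49)

Final answer: 7/((s-6)² + 49)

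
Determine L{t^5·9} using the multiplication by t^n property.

L{9} = 9/s. d^1/ds^1[1/s] = -1/s². d^2/ds^2[1/s] = 2/s^3. d^3/ds^3[1/s] = -6/s^4. d^4/ds^4[1/s] = 24/s^5. d^5/ds^5[1/s] = -120/s^6. So L{t^5} = (-1)^{5}·-120/s^6 = 120/s^6. Then L{t^5·9} = 9·120/s^6 = 1080/s^6

Final answer: 1080/s^6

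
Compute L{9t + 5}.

L{9t + 5} = 9·L{t} + 5·L{1} = 9/s² + 5/s

Final answer: 9/s² + 5/s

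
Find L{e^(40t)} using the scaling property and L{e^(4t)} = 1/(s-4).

Using L{f(at)} = (1/a)F(s/a) with a=10 and f(t) = e^(4t): L{e^(40t)} = (1/10) · 1/((s/10)-4) = (1/10) · 10/(s-40) = 1/(s-40)

Final answer: 1/(s-40)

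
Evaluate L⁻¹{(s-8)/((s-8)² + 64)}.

Using frequency shift: L⁻¹{(s-a)/((s-a)² + b²)} = e^(at)cos(bt). Here a=8, b=8

Final answer: e^(8t)·cos(8t)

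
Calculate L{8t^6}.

L{t^n} = n!/s^(n+1). So L{8t^6} = 8·6!/s^7 = 5760/s^7

Final answer: 5760/s^7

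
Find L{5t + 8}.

L{5t + 8} = 5·L{t} + 8·L{1} = 5/s² + 8/s

Final answer: 5/s² + 8/s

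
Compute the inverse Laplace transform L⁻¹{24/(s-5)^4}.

L⁻¹{n!/(s-a)^(n+1)} = t^n·e^(at) with n=3, a=5. So L⁻¹{6/(s-5)^4} = t^3·e^(5t), and L⁻¹{24/(s-5)^4} = (24/6)·t^3·e^(5t) = 4·t^3·e^(5t)

Final answer: 4·t^3·e^(5t)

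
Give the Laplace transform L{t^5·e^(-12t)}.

L{t^n·e^(at)} = n!/(s-a)^(n+1), so L{t^5·e^(-12t)} = 120/(s+12)^6

Final answer: 120/(s+12)^6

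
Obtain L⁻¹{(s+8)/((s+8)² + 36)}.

Using frequency shift: L⁻¹{(s-a)/((s-a)² + b²)} = e^(at)cos(bt). Here a=-8, b=6

Final answer: e^(-8t)·cos(6t)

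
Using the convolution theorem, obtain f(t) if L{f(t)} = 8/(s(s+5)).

8/(s(s+5)) = (8/s)·(1/(s+5)) = L{8}·L{e^(-5t)}. By convolution, f(t) = 8*e^(-5t) = ∫₀ᵗ 8·e^(-5τ) dτ = 8·(1 - e^(-5t))/5

Final answer: 8·(1 - e^(-5t))/5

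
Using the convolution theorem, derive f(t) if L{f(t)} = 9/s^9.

9/s^9 = (9/s)·(1/s^8) = L{9}·L{t^7/5040}. By convolution, f(t) = 9*t^7/5040 = ∫₀ᵗ 9·τ^7/5040 dτ = 9·t^8/40320

Final answer: 9·t^8/40320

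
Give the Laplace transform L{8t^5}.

L{8t^5} = 8 · L{t^5} = 8 · 120/s^6 = 960/s^6

Final answer: 960/s^6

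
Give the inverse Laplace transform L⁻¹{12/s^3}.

L⁻¹{n!/s^(n+1)} = t^n with n=2. So L⁻¹{2/s^3} = t^2, and L⁻¹{12/s^3} = (12/2)·t^2 = 6·t^2

Final answer: 6·t^2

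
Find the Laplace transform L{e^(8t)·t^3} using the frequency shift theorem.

L{e^(at)·t^n} = n!/(s-a)^(n+1), so L{e^(8t)·t^3} = 6/(s-8)^4

Final answer: 6/(s-8)^4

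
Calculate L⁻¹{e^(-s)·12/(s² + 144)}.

L⁻¹{12/(s² + 144)} = sin(12t). By the time shift theorem, L⁻¹{e^(-as)F(s)} = u(t-a)f(t-a) with a=1, so L⁻¹{e^(-s)·12/(s² + 144)} = u(t-1)·sin(12(t-1))

Final answer: u(t-1)·sin(12(t-1))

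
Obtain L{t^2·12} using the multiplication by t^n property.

L{12} = 12/s. d^1/ds^1[1/s] = -1/s². d^2/ds^2[1/s] = 2/s^3. So L{t^2} = (-1)^{2}·2/s^3 = 2/s^3. Then L{t^2·12} = 12·2/s^3 = 24/s^3

Final answer: 24/s^3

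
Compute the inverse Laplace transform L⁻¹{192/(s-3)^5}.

L⁻¹{n!/(s-a)^(n+1)} = t^n·e^(at) with n=4, a=3. So L⁻¹{24/(s-3)^5} = t^4·e^(3t), and L⁻¹{192/(s-3)^5} = (192/24)·t^4·e^(3t) = 8·t^4·e^(3t)

Final answer: 8·t^4·e^(3t)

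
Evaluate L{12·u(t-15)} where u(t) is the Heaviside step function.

L{u(t-a)} = e^(-as)/s. Here a=15, so L{u(t-15)} = e^(-15s)/s, and L{12·u(t-15)} = 12·e^(-15s)/s

Final answer: 12·e^(-15s)/s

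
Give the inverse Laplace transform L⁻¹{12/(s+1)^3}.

L⁻¹{n!/(s-a)^(n+1)} = t^n·e^(at) with n=2, a=-1. So L⁻¹{2/(s+1)^3} = t^2·e^(-t), and L⁻¹{12/(s+1)^3} = (12/2)·t^2·e^(-t) = 6·t^2·e^(-t)

Final answer: 6·t^2·e^(-t)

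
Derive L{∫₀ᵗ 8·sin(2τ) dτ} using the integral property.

L{∫₀ᵗ f(τ)dτ} = F(s)/s with F(s) = 16/(s² + 4), so the result is (16/(s² + 4))/s = 16/(s(s² + 4))

Final answer: 16/(s(s² + 4))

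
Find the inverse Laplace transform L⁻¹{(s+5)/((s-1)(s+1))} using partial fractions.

Using partial fractions, f(t) = (6e^t - 4e^(-t))/2

Final answer: (6e^t - 4e^(-t))/2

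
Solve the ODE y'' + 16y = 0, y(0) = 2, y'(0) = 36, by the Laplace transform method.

L{y''} + 16L{y} = 0. s²Y - 2s - 36 + 16Y = 0. Y(s² + 16) = 2s + 36. Y = (2s + 36)/(s² + 16). Inverting: y(t) = 2cos(4t) + 9sin(4t)

Final answer: y(t) = 2cos(4t) + 9sin(4t)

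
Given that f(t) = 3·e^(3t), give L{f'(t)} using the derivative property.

f(0) = 3, F(s) = 3/(s-3). L{f'(t)} = s·F(s) - f(0) = 3s/(s-3) - 3 = (3s - 3(s-3))/(s-3) = 9/(s-3)

Final answer: 9/(s-3)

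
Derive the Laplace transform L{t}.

L{t^n} = n!/s^(n+1), so L{t} = 1/s^2

Final answer: 1/s^2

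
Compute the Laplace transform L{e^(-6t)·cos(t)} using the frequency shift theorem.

Frequency shift: L{e^(at)f(t)} = F(s-a). L{e^(-6t)·cos(t)} = (s+6)/((s+6)² + 1)

Final answer: (s+6)/((s+6)² + 1)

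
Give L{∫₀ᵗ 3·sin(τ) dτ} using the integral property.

L{∫₀ᵗ f(τ)dτ} = F(s)/s with F(s) = 3/(s² + 1), so the result is (3/(s² + 1))/s = 3/(s(s² + 1))

Final answer: 3/(s(s² + 1))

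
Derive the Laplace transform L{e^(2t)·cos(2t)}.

L{e^(at)·cos(ωt)} = (s-a)/((s-a)² + ω²), so L{e^(2t)·cos(2t)} = (s-2)/((s-2)² + 4)

Final answer: (s-2)/((s-2)² + 4)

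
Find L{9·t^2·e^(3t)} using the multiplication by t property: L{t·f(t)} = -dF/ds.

Using L{t^n·e^(at)} = n!/(s-a)^(n+1), L{t^2·e^(3t)} = 2/(s-3)^3, so L{9·t^2·e^(3t)} = 9·2/(s-3)^3 = 18/(s-3)^3

Final answer: 18/(s-3)^3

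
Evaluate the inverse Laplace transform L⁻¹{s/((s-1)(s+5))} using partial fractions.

Using partial fractions, f(t) = (e^t + 5e^(-5t))/6

Final answer: (e^t + 5e^(-5t))/6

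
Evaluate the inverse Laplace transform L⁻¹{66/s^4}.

L⁻¹{n!/s^(n+1)} = t^n with n=3. So L⁻¹{6/s^4} = t^3, and L⁻¹{66/s^4} = (66/6)·t^3 = 11·t^3

Final answer: 11·t^3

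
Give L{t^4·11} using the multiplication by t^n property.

L{11} = 11/s. d^1/ds^1[1/s] = -1/s². d^2/ds^2[1/s] = 2/s^3. d^3/ds^3[1/s] = -6/s^4. d^4/ds^4[1/s] = 24/s^5. So L{t^4} = (-1)^{4}·24/s^5 = 24/s^5. Then L{t^4·11} = 11·24/s^5 = 264/s^5

Final answer: 264/s^5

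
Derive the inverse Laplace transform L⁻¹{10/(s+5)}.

L⁻¹{1/(s-a)} = e^(at), so L⁻¹{1/(s+5)} = e^(-5t), and L⁻¹{10/(s+5)} = 10·e^(-5t)

Final answer: 10·e^(-5t)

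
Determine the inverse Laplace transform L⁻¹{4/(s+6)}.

L⁻¹{1/(s-a)} = e^(at), so L⁻¹{1/(s+6)} = e^(-6t), and L⁻¹{4/(s+6)} = 4·e^(-6t)

Final answer: 4·e^(-6t)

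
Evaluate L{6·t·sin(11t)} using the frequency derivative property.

L{sin(11t)} = 11/(s² + 121). By L{t·f(t)} = -F'(s): -d/ds[11/(s² + 121)] = -(11)·(-2s)/(s² + 121)² = 22s/(s² + 121)². Then L{6·t·sin(11t)} = 6·22s/(s² + 121)² = 132s/(s² + 121)²

Final answer: 132s/(s² + 121)²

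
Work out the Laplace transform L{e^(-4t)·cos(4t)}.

L{e^(at)·cos(ωt)} = (s-a)/((s-a)² + ω²), so L{e^(-4t)·cos(4t)} = (s+4)/((s+4)² + 16)

Final answer: (s+4)/((s+4)² + 16)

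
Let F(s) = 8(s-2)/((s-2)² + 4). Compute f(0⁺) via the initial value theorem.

f(0⁺) = lim_{s→∞} sF(s) = lim_{s→∞} 8s(s-2)/((s-2)² + 4) = 8

Final answer: 8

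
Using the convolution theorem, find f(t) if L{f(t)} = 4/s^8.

4/s^8 = (4/s)·(1/s^7) = L{4}·L{t^6/720}. By convolution, f(t) = 4*t^6/720 = ∫₀ᵗ 4·τ^6/720 dτ = 4·t^7/5040

Final answer: 4·t^7/5040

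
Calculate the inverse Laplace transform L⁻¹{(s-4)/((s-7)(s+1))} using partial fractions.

Using partial fractions, f(t) = (3e^(7t) + 5e^(-t))/8

Final answer: (3e^(7t) + 5e^(-t))/8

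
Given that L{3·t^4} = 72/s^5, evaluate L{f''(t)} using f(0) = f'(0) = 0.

L{f''(t)} = s²F(s) - sf(0) - f'(0) = s²·72/s^5 - 0 - 0 = 72/s^3

Final answer: 72/s^3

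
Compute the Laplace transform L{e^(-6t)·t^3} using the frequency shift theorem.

L{e^(at)·t^n} = n!/(s-a)^(n+1), so L{e^(-6t)·t^3} = 6/(s+6)^4

Final answer: 6/(s+6)^4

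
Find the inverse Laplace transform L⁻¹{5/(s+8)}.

L⁻¹{1/(s-a)} = e^(at), so L⁻¹{1/(s+8)} = e^(-8t), and L⁻¹{5/(s+8)} = 5·e^(-8t)

Final answer: 5·e^(-8t)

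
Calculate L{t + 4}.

L{t + 4} = L{t} + 4·L{1} = 1/s² + 4/s

Final answer: 1/s² + 4/s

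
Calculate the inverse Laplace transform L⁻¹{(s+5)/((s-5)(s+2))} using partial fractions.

Using partial fractions, f(t) = (10e^(5t) - 3e^(-2t))/7

Final answer: (10e^(5t) - 3e^(-2t))/7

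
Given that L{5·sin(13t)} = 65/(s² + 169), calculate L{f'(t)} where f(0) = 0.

L{f'(t)} = s·F(s) - f(0) = s·65/(s² + 169) - 0 = 65s/(s² + 169)

Final answer: 65s/(s² + 169)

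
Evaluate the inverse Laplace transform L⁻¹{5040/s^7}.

L⁻¹{n!/s^(n+1)} = t^n with n=6. So L⁻¹{720/s^7} = t^6, and L⁻¹{5040/s^7} = (5040/720)·t^6 = 7·t^6

Final answer: 7·t^6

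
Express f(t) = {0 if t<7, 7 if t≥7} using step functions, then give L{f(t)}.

f(t) = 7·u(t-7). L{u(t-7)} = e^(-7s)/s, so L{f(t)} = 7·e^(-7s)/s

Final answer: 7·e^(-7s)/s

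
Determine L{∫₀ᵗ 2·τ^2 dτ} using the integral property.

L{∫₀ᵗ f(τ)dτ} = F(s)/s with f(t) = 2t^2. F(s) = 4/s^3, so L{∫₀ᵗ 2·τ^2 dτ} = (4/s^3)/s = 4/s^4. (Check: ∫₀ᵗ 2·τ^2 dτ = 2t^3/3.)

Final answer: 4/s^4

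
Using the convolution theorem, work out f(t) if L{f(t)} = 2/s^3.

2/s^3 = (2/s)·(1/s^2) = L{2}·L{t}. By convolution, f(t) = 2*t = ∫₀ᵗ 2·τ dτ = 2·t²/2

Final answer: 2·t²/2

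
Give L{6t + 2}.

L{6t + 2} = 6·L{t} + 2·L{1} = 6/s² + 2/s

Final answer: 6/s² + 2/s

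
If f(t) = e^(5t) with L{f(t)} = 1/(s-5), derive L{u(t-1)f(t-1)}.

Time shift theorem: L{u(t-a)f(t-a)} = e^(-as)F(s). Here a=1, F(s) = 1/(s-5), so L{u(t-1)f(t-1)} = e^(-s)·1/(s-5)

Final answer: e^(-s)·1/(s-5)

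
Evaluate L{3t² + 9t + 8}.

L{3t² + 9t + 8} = 3·2/s³ + 9/s² + 8/s = 6/s³ + 9/s² + 8/s

Final answer: 6/s³ + 9/s² + 8/s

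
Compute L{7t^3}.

L{t^n} = n!/s^(n+1). So L{7t^3} = 7·3!/s^4 = 42/s^4

Final answer: 42/s^4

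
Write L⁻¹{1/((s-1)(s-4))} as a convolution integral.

1/((s-1)(s-4)) = (1/(s-1))·(1/(s-4)) = L{e^t}·L{e^(4t)}. So f(t) = e^t*e^(4t) = ∫₀ᵗ e^(τ)·e^(4(t-τ)) dτ

Final answer: ∫₀ᵗ e^(τ)·e^(4(t-τ)) dτ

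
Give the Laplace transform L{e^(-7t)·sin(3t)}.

L{e^(at)·sin(ωt)} = ω/((s-a)² + ω²), so L{e^(-7t)·sin(3t)} = 3/((s+7)² + 9)

Final answer: 3/((s+7)² + 9)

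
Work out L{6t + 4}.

L{6t + 4} = 6·L{t} + 4·L{1} = 6/s² + 4/s

Final answer: 6/s² + 4/s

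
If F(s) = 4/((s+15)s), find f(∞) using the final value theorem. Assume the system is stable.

f(∞) = lim_{s→0} sF(s) = lim_{s→0} 4/(s+15) = 4/15

Final answer: 4/15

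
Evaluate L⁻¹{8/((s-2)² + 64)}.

Form: b/((s-a)² + b²) → e^(at)sin(bt). With a=2, b=8

Final answer: e^(2t)·sin(8t)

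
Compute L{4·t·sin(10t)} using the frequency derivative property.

L{sin(10t)} = 10/(s² + 100). By L{t·f(t)} = -F'(s): -d/ds[10/(s² + 100)] = -(10)·(-2s)/(s² + 100)² = 20s/(s² + 100)². Then L{4·t·sin(10t)} = 4·20s/(s² + 100)² = 80s/(s² + 100)²

Final answer: 80s/(s² + 100)²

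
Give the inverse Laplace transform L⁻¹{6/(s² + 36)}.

L⁻¹{6/(s² + 36)} = sin(6t)

Final answer: sin(6t)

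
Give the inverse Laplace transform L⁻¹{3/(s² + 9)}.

L⁻¹{3/(s² + 9)} = sin(3t)

Final answer: sin(3t)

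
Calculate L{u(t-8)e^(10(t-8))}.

u(t-a)f(t-a) with f(t)=e^(10t). L{e^(10t)} = 1/(s-10). By time shift: e^(-8s)/(s-10)

Final answer: e^(-8s)/(s-10)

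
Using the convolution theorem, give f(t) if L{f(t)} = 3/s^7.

3/s^7 = (3/s)·(1/s^6) = L{3}·L{t^5/120}. By convolution, f(t) = 3*t^5/120 = ∫₀ᵗ 3·τ^5/120 dτ = 3·t^6/720

Final answer: 3·t^6/720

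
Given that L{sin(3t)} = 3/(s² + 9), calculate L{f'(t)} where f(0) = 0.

L{f'(t)} = s·F(s) - f(0) = s·3/(s² + 9) - 0 = 3s/(s² + 9)

Final answer: 3s/(s² + 9)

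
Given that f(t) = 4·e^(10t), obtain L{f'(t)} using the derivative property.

f(0) = 4, F(s) = 4/(s-10). L{f'(t)} = s·F(s) - f(0) = 4s/(s-10) - 4 = (4s - 4(s-10))/(s-10) = 40/(s-10)

Final answer: 40/(s-10)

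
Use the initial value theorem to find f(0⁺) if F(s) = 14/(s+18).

f(0⁺) = lim_{s→∞} s·14/(s+18) = lim_{s→∞} 14s/(s+18) = 14

Final answer: 14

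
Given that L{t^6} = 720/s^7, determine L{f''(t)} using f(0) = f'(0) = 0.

L{f''(t)} = s²F(s) - sf(0) - f'(0) = s²·720/s^7 - 0 - 0 = 720/s^5

Final answer: 720/s^5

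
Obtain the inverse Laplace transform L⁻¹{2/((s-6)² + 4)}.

Using frequency shift, L⁻¹{2/((s-6)² + 4)} = e^(6t)·sin(2t)

Final answer: e^(6t)·sin(2t)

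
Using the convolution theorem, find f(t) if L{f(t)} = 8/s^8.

8/s^8 = (8/s)·(1/s^7) = L{8}·L{t^6/720}. By convolution, f(t) = 8*t^6/720 = ∫₀ᵗ 8·τ^6/720 dτ = 8·t^7/5040

Final answer: 8·t^7/5040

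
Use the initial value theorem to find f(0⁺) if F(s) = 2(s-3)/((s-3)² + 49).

f(0⁺) = lim_{s→∞} sF(s) = lim_{s→∞} 2s(s-3)/((s-3)² + 49) = 2

Final answer: 2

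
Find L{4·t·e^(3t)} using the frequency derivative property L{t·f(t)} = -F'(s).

L{e^(3t)} = 1/(s-3). By frequency derivative: L{t·e^(3t)} = -d/ds[1/(s-3)] = -(-1)/(s-3)² = 1/(s-3)². Then L{4·t·e^(3t)} = 4·1/(s-3)² = 4/(s-3)²

Final answer: 4/(s-3)²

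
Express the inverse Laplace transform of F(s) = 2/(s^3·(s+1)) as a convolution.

2/(s^3·(s+1)) = (2/s^3)·(1/(s+1)) = L{t^2}·L{e^(-t)}. So f(t) = t^2*e^(-t) = ∫₀ᵗ τ^2·e^(-(t-τ)) dτ

Final answer: ∫₀ᵗ τ^2·e^(-(t-τ)) dτ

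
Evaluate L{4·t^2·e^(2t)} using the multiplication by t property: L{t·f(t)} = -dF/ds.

Using L{t^n·e^(at)} = n!/(s-a)^(n+1), L{t^2·e^(2t)} = 2/(s-2)^3, so L{4·t^2·e^(2t)} = 4·2/(s-2)^3 = 8/(s-2)^3

Final answer: 8/(s-2)^3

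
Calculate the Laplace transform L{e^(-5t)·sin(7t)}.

L{e^(at)·sin(ωt)} = ω/((s-a)² + ω²), so L{e^(-5t)·sin(7t)} = 7/((s+5)² + 49)

Final answer: 7/((s+5)² + 49)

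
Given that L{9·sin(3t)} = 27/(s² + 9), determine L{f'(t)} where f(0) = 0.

L{f'(t)} = s·F(s) - f(0) = s·27/(s² + 9) - 0 = 27s/(s² + 9)

Final answer: 27s/(s² + 9)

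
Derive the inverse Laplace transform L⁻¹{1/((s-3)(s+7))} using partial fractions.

Decompose: A/(s-3) + B/(s+7). A = 1/10, B = -1/10. f(t) = (e^(3t) - e^(-7t))/10

Final answer: (e^(3t) - e^(-7t))/10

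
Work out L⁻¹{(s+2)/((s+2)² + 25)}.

Using frequency shift: L⁻¹{(s-a)/((s-a)² + b²)} = e^(at)cos(bt). Here a=-2, b=5

Final answer: e^(-2t)·cos(5t)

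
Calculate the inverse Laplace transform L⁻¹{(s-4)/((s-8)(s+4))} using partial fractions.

Using partial fractions, f(t) = (4e^(8t) + 8e^(-4t))/12

Final answer: (4e^(8t) + 8e^(-4t))/12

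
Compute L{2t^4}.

L{t^n} = n!/s^(n+1). So L{2t^4} = 2·4!/s^5 = 48/s^5

Final answer: 48/s^5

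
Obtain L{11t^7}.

L{t^n} = n!/s^(n+1). So L{11t^7} = 11·7!/s^8 = 55440/s^8

Final answer: 55440/s^8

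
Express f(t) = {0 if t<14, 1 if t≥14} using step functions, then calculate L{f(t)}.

f(t) = u(t-14). L{u(t-14)} = e^(-14s)/s, so L{f(t)} = e^(-14s)/s

Final answer: e^(-14s)/s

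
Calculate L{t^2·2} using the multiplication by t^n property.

L{2} = 2/s. d^1/ds^1[1/s] = -1/s². d^2/ds^2[1/s] = 2/s^3. So L{t^2} = (-1)^{2}·2/s^3 = 2/s^3. Then L{t^2·2} = 2·2/s^3 = 4/s^3

Final answer: 4/s^3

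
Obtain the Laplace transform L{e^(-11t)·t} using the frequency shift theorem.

L{e^(at)·t^n} = n!/(s-a)^(n+1), so L{e^(-11t)·t} = 1/(s+11)^2

Final answer: 1/(s+11)^2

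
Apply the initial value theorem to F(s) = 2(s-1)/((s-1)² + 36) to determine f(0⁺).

f(0⁺) = lim_{s→∞} sF(s) = lim_{s→∞} 2s(s-1)/((s-1)² + 36) = 2

Final answer: 2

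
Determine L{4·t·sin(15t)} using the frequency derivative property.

L{sin(15t)} = 15/(s² + 225). By L{t·f(t)} = -F'(s): -d/ds[15/(s² + 225)] = -(15)·(-2s)/(s² + 225)² = 30s/(s² + 225)². Then L{4·t·sin(15t)} = 4·30s/(s² + 225)² = 120s/(s² + 225)²

Final answer: 120s/(s² + 225)²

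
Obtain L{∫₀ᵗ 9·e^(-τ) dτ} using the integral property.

L{∫₀ᵗ f(τ)dτ} = F(s)/s with F(s) = 9/(s+1), so L{∫₀ᵗ 9·e^(-τ) dτ} = 9/(s(s+1))

Final answer: 9/(s(s+1))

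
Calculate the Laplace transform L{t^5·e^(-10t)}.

L{t^n·e^(at)} = n!/(s-a)^(n+1), so L{t^5·e^(-10t)} = 120/(s+10)^6

Final answer: 120/(s+10)^6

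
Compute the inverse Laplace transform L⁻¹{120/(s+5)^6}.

L⁻¹{n!/(s-a)^(n+1)} = t^n·e^(at), so L⁻¹{120/(s+5)^6} = t^5·e^(-5t)

Final answer: t^5·e^(-5t)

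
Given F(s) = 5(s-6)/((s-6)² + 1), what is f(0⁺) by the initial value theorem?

f(0⁺) = lim_{s→∞} sF(s) = lim_{s→∞} 5s(s-6)/((s-6)² + 1) = 5

Final answer: 5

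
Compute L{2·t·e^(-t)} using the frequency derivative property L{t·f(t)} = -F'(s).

L{e^(-t)} = 1/(s+1). By frequency derivative: L{t·e^(-t)} = -d/ds[1/(s+1)] = -(-1)/(s+1)² = 1/(s+1)². Then L{2·t·e^(-t)} = 2·1/(s+1)² = 2/(s+1)²

Final answer: 2/(s+1)²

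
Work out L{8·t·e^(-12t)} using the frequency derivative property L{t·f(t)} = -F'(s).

L{e^(-12t)} = 1/(s+12). By frequency derivative: L{t·e^(-12t)} = -d/ds[1/(s+12)] = -(-1)/(s+12)² = 1/(s+12)². Then L{8·t·e^(-12t)} = 8·1/(s+12)² = 8/(s+12)²

Final answer: 8/(s+12)²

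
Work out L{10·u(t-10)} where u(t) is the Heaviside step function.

L{u(t-a)} = e^(-as)/s. Here a=10, so L{u(t-10)} = e^(-10s)/s, and L{10·u(t-10)} = 10·e^(-10s)/s

Final answer: 10·e^(-10s)/s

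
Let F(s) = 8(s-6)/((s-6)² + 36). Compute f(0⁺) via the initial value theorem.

f(0⁺) = lim_{s→∞} sF(s) = lim_{s→∞} 8s(s-6)/((s-6)² + 36) = 8

Final answer: 8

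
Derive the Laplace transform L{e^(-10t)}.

L{e^(at)} = 1/(s-a), so L{e^(-10t)} = 1/(s+10)

Final answer: 1/(s+10)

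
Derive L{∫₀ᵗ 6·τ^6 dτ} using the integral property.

L{∫₀ᵗ f(τ)dτ} = F(s)/s with f(t) = 6t^6. F(s) = 4320/s^7, so L{∫₀ᵗ 6·τ^6 dτ} = (4320/s^7)/s = 4320/s^8. (Check: ∫₀ᵗ 6·τ^6 dτ = 6t^7/7.)

Final answer: 4320/s^8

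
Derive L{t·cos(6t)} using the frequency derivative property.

L{cos(6t)} = s/(s² + 36). Derivative: d/ds[s/(s² + 36)] = [(s² + 36) - s·2s]/(s² + 36)² = (36 - s²)/(s² + 36)². So L{t·cos(6t)} = -F'(s) = (s² - 36)/(s² + 36)²

Final answer: (s² - 36)/(s² + 36)²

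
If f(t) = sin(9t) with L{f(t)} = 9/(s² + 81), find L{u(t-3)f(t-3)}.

Time shift theorem: L{u(t-a)f(t-a)} = e^(-as)F(s). Here a=3, F(s) = 9/(s² + 81), so L{u(t-3)f(t-3)} = e^(-3s)·9/(s² + 81)

Final answer: e^(-3s)·9/(s² + 81)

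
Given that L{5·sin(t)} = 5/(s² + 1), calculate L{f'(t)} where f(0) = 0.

L{f'(t)} = s·F(s) - f(0) = s·5/(s² + 1) - 0 = 5s/(s² + 1)

Final answer: 5s/(s² + 1)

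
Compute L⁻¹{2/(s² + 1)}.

This is the form c·a/(s² + a²) with a = 1, c = 2. L⁻¹ = 2·sin(t)

Final answer: 2·sin(t)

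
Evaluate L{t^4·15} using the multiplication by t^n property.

L{15} = 15/s. d^1/ds^1[1/s] = -1/s². d^2/ds^2[1/s] = 2/s^3. d^3/ds^3[1/s] = -6/s^4. d^4/ds^4[1/s] = 24/s^5. So L{t^4} = (-1)^{4}·24/s^5 = 24/s^5. Then L{t^4·15} = 15·24/s^5 = 360/s^5

Final answer: 360/s^5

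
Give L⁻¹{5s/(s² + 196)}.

This is the form c·s/(s² + a²) with a = 14, c = 5. L⁻¹ = 5·cos(14t)

Final answer: 5·cos(14t)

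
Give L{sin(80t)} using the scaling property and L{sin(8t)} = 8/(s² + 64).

Using L{f(at)} = (1/a)F(s/a) with a=10: L{sin(80t)} = (1/10) · 8/((s/10)² + 64) = (1/10) · 8·100/(s² + 6400) = 80/(s² + 6400)

Final answer: 80/(s² + 6400)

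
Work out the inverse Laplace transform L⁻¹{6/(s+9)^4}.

L⁻¹{n!/(s-a)^(n+1)} = t^n·e^(at), so L⁻¹{6/(s+9)^4} = t^3·e^(-9t)

Final answer: t^3·e^(-9t)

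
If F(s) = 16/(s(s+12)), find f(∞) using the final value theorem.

f(∞) = lim_{s→0} s·16/(s(s+12)) = lim_{s→0} 16/(s+12) = 16/12 = 4/3

Final answer: 4/3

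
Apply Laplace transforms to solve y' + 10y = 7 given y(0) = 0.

sY + 10Y = 7/s. Y = 7/(s(s+10)). Partial fractions: Y = 7/10/s - 7/10/(s+10)

Final answer: y(t) = 7/10(1 - e^(-10t))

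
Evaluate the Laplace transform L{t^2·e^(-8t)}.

L{t^n·e^(at)} = n!/(s-a)^(n+1), so L{t^2·e^(-8t)} = 2/(s+8)^3

Final answer: 2/(s+8)^3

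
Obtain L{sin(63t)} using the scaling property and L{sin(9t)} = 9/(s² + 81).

Using L{f(at)} = (1/a)F(s/a) with a=7: L{sin(63t)} = (1/7) · 9/((s/7)² + 81) = (1/7) · 9·49/(s² + 3969) = 63/(s² + 3969)

Final answer: 63/(s² + 3969)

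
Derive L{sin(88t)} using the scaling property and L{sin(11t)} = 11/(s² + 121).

Using L{f(at)} = (1/a)F(s/a) with a=8: L{sin(88t)} = (1/8) · 11/((s/8)² + 121) = (1/8) · 11·64/(s² + 7744) = 88/(s² + 7744)

Final answer: 88/(s² + 7744)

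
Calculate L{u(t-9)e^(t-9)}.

u(t-a)f(t-a) with f(t)=e^t. L{e^t} = 1/(s-1). By time shift: e^(-9s)/(s-1)

Final answer: e^(-9s)/(s-1)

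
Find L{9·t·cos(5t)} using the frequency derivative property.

L{cos(5t)} = s/(s² + 25). Derivative: d/ds[s/(s² + 25)] = [(s² + 25) - s·2s]/(s² + 25)² = (25 - s²)/(s² + 25)². So L{t·cos(5t)} = -F'(s) = (s² - 25)/(s² + 25)². Then L{9·t·cos(5t)} = 9·(s² - 25)/(s² + 25)²

Final answer: 9·(s² - 25)/(s² + 25)²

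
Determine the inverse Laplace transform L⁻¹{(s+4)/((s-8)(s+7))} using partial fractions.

Using partial fractions, f(t) = (12e^(8t) + 3e^(-7t))/15

Final answer: (12e^(8t) + 3e^(-7t))/15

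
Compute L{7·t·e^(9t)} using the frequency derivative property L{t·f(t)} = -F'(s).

L{e^(9t)} = 1/(s-9). By frequency derivative: L{t·e^(9t)} = -d/ds[1/(s-9)] = -(-1)/(s-9)² = 1/(s-9)². Then L{7·t·e^(9t)} = 7·1/(s-9)² = 7/(s-9)²

Final answer: 7/(s-9)²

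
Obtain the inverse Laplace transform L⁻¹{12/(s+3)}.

L⁻¹{1/(s-a)} = e^(at), so L⁻¹{1/(s+3)} = e^(-3t), and L⁻¹{12/(s+3)} = 12·e^(-3t)

Final answer: 12·e^(-3t)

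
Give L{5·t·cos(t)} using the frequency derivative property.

L{cos(t)} = s/(s² + 1). Derivative: d/ds[s/(s² + 1)] = [(s² + 1) - s·2s]/(s² + 1)² = (1 - s²)/(s² + 1)². So L{t·cos(t)} = -F'(s) = (s² - 1)/(s² + 1)². Then L{5·t·cos(t)} = 5·(s² - 1)/(s² + 1)²

Final answer: 5·(s² - 1)/(s² + 1)²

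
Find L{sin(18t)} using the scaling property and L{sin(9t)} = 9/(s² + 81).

Using L{f(at)} = (1/a)F(s/a) with a=2: L{sin(18t)} = (1/2) · 9/((s/2)² + 81) = (1/2) · 9·4/(s² + 324) = 18/(s² + 324)

Final answer: 18/(s² + 324)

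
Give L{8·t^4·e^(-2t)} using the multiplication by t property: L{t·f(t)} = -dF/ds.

Using L{t^n·e^(at)} = n!/(s-a)^(n+1), L{t^4·e^(-2t)} = 24/(s+2)^5, so L{8·t^4·e^(-2t)} = 8·24/(s+2)^5 = 192/(s+2)^5

Final answer: 192/(s+2)^5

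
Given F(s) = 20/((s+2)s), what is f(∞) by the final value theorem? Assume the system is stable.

f(∞) = lim_{s→0} sF(s) = lim_{s→0} 20/(s+2) = 10

Final answer: 10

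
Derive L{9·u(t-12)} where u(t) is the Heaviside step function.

L{u(t-a)} = e^(-as)/s. Here a=12, so L{u(t-12)} = e^(-12s)/s, and L{9·u(t-12)} = 9·e^(-12s)/s

Final answer: 9·e^(-12s)/s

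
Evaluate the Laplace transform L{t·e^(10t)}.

L{t^n·e^(at)} = n!/(s-a)^(n+1), so L{t·e^(10t)} = 1/(s-10)^2

Final answer: 1/(s-10)^2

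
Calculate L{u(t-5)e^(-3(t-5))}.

u(t-a)f(t-a) with f(t)=e^(-3t). L{e^(-3t)} = 1/(s+3). By time shift: e^(-5s)/(s+3)

Final answer: e^(-5s)/(s+3)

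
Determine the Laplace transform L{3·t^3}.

L{t^n} = n!/s^(n+1), so L{t^3} = 6/s^4. Then L{3·t^3} = 3·6/s^4 = 18/s^4

Final answer: 18/s^4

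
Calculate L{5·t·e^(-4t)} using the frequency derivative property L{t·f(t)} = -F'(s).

L{e^(-4t)} = 1/(s+4). By frequency derivative: L{t·e^(-4t)} = -d/ds[1/(s+4)] = -(-1)/(s+4)² = 1/(s+4)². Then L{5·t·e^(-4t)} = 5·1/(s+4)² = 5/(s+4)²

Final answer: 5/(s+4)²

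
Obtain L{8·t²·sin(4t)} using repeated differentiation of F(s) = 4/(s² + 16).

F(s) = 4/(s² + 16). F'(s) = -8s/(s² + 16)². F''(s) = -8(16 - 3s²)/(s² + 16)³ = (24s² - 128)/(s² + 16)³. So L{t²·sin(4t)} = (-1)² F''(s) = (24s² - 128)/(s² + 16)³. Then L{8·t²·sin(4t)} = 8·(24s² - 128)/(s² + 16)³ = (192s² - 1024)/(s² + 16)³

Final answer: (192s² - 1024)/(s² + 16)³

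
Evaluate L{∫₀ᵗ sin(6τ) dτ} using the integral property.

L{∫₀ᵗ f(τ)dτ} = F(s)/s with F(s) = 6/(s² + 36), so the result is (6/(s² + 36))/s = 6/(s(s² + 36))

Final answer: 6/(s(s² + 36))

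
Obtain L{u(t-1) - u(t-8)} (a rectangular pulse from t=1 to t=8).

L{u(t-a)} = e^(-as)/s. L{u(t-1) - u(t-8)} = (e^(-s) - e^(-8s))/s

Final answer: (e^(-s) - e^(-8s))/s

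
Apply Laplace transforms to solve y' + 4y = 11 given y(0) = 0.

sY + 4Y = 11/s. Y = 11/(s(s+4)). Partial fractions: Y = 11/4/s - 11/4/(s+4)

Final answer: y(t) = 11/4(1 - e^(-4t))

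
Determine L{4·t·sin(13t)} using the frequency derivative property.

L{sin(13t)} = 13/(s² + 169). By L{t·f(t)} = -F'(s): -d/ds[13/(s² + 169)] = -(13)·(-2s)/(s² + 169)² = 26s/(s² + 169)². Then L{4·t·sin(13t)} = 4·26s/(s² + 169)² = 104s/(s² + 169)²

Final answer: 104s/(s² + 169)²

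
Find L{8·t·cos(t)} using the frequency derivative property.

L{cos(t)} = s/(s² + 1). Derivative: d/ds[s/(s² + 1)] = [(s² + 1) - s·2s]/(s² + 1)² = (1 - s²)/(s² + 1)². So L{t·cos(t)} = -F'(s) = (s² - 1)/(s² + 1)². Then L{8·t·cos(t)} = 8·(s² - 1)/(s² + 1)²

Final answer: 8·(s² - 1)/(s² + 1)²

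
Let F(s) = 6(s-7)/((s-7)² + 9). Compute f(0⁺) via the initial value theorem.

f(0⁺) = lim_{s→∞} sF(s) = lim_{s→∞} 6s(s-7)/((s-7)² + 9) = 6

Final answer: 6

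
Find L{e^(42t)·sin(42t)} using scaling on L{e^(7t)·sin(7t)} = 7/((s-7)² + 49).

Scaling with a=6: L{e^(42t)·sin(42t)} = (1/6) · 7/((s/6-7)² + 49). Simplifying: 42/((s-42)² + 1764)

Final answer: 42/((s-42)² + 1764)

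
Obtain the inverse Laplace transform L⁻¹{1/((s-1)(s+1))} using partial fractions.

Decompose: A/(s-1) + B/(s+1). A = 1/2, B = -1/2. f(t) = (e^t - e^(-t))/2

Final answer: (e^t - e^(-t))/2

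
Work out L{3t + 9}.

L{3t + 9} = 3·L{t} + 9·L{1} = 3/s² + 9/s

Final answer: 3/s² + 9/s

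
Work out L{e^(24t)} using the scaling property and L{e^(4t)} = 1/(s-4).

Using L{f(at)} = (1/a)F(s/a) with a=6 and f(t) = e^(4t): L{e^(24t)} = (1/6) · 1/((s/6)-4) = (1/6) · 6/(s-24) = 1/(s-24)

Final answer: 1/(s-24)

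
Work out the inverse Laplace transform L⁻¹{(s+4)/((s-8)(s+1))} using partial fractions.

Using partial fractions, f(t) = (12e^(8t) - 3e^(-t))/9

Final answer: (12e^(8t) - 3e^(-t))/9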